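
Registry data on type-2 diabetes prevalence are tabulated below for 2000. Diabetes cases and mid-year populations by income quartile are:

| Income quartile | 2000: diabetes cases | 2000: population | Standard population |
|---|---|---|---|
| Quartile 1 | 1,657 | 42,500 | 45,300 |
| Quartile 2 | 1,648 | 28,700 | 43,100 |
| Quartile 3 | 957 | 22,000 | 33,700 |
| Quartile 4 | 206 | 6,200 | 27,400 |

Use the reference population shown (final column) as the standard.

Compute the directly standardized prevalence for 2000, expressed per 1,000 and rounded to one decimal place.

44.3

Income-specific rates per 1,000 for 2000: 38.988, 57.422, 43.500, 33.226.
Standard total = 149,500; weights = 0.3030, 0.2883, 0.2254, 0.1833.
Standardized rate: 0.3030×38.988 + 0.2883×57.422 + 0.2254×43.500 + 0.1833×33.226 = 44.2634 per 1,000.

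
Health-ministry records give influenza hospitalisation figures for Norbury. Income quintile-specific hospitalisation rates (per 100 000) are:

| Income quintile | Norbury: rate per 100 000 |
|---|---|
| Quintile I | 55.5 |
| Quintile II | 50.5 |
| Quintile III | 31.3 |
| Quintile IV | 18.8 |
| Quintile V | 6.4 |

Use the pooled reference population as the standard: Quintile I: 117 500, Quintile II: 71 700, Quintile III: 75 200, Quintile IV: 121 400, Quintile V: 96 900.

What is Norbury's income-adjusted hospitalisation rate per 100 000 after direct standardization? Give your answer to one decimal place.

Standard total = 482 700; weights = 0.2434, 0.1485, 0.1558, 0.2515, 0.2007.
Standardized rate: 0.2434×55.5 + 0.1485×50.5 + 0.1558×31.3 + 0.2515×18.8 + 0.2007×6.4 = 31.9004 per 100 000.

31.9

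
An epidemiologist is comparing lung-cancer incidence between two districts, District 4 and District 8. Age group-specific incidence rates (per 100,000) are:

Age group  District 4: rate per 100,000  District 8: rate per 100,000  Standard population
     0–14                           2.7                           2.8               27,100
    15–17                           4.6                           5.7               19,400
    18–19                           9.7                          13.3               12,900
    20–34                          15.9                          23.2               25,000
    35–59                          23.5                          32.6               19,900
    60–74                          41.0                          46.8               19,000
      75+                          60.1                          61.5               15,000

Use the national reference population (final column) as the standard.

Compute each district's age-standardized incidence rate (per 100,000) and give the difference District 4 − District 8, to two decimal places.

-4.09

Standard total = 138,300; weights = 0.1960, 0.1403, 0.0933, 0.1808, 0.1439, 0.1374, 0.1085.
District 4: 0.1960×2.7 + 0.1403×4.6 + 0.0933×9.7 + 0.1808×15.9 + 0.1439×23.5 + 0.1374×41.0 + 0.1085×60.1 = 20.4858 per 100,000.
District 8: 0.1960×2.8 + 0.1403×5.7 + 0.0933×13.3 + 0.1808×23.2 + 0.1439×32.6 + 0.1374×46.8 + 0.1085×61.5 = 24.5732 per 100,000.
Difference = 20.4858 − 24.5732 = -4.0873.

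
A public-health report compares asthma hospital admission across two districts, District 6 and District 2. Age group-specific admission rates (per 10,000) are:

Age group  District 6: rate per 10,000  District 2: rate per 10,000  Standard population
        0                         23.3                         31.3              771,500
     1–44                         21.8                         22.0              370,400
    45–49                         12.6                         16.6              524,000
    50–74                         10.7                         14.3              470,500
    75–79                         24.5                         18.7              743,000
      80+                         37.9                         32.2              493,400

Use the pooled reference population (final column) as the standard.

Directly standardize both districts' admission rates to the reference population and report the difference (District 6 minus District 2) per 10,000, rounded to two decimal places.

Standard total = 3,372,800; weights = 0.2287, 0.1098, 0.1554, 0.1395, 0.2203, 0.1463.
District 6: 0.2287×23.3 + 0.1098×21.8 + 0.1554×12.6 + 0.1395×10.7 + 0.2203×24.5 + 0.1463×37.9 = 22.1154 per 10,000.
District 2: 0.2287×31.3 + 0.1098×22.0 + 0.1554×16.6 + 0.1395×14.3 + 0.2203×18.7 + 0.1463×32.2 = 22.9794 per 10,000.
Difference = 22.1154 − 22.9794 = -0.8640.

-0.86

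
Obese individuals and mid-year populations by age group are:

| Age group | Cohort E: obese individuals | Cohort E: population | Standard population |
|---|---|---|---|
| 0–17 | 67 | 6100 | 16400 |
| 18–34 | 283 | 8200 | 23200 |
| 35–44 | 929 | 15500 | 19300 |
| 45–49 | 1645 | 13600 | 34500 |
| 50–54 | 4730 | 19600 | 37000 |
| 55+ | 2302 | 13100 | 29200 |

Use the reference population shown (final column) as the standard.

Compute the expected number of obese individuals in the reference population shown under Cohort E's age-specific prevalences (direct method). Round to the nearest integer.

20371

Age-specific rates per 1000 for Cohort E: 10.984, 34.512, 59.935, 120.956, 241.327, 175.725.
Expected obese individuals = Σ (standard pop × age-specific rate ÷ 1000)
= 16400×10.984/1000 + 23200×34.512/1000 + 19300×59.935/1000 + 34500×120.956/1000 + 37000×241.327/1000 + 29200×175.725/1000
= 180.13 + 800.68 + 1156.75 + 4172.98 + 8929.08 + 5131.18 = 20370.80.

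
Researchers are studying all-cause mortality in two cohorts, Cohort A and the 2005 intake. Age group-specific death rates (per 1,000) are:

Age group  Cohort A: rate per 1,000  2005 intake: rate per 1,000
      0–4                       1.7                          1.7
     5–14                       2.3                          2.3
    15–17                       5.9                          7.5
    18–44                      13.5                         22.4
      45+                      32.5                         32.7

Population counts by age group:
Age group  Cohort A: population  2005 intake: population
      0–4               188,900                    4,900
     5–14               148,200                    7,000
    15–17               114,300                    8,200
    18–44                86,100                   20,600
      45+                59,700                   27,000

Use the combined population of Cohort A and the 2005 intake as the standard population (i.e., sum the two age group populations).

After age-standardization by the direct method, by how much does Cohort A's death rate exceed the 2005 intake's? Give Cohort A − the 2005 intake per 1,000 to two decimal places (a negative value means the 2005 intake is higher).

-1.75

Combined standard total = 664,900; weights = 0.2915, 0.2334, 0.1842, 0.1605, 0.1304.
Cohort A: 0.2915×1.7 + 0.2334×2.3 + 0.1842×5.9 + 0.1605×13.5 + 0.1304×32.5 = 8.5236 per 1,000.
The 2005 intake: 0.2915×1.7 + 0.2334×2.3 + 0.1842×7.5 + 0.1605×22.4 + 0.1304×32.7 = 10.2727 per 1,000.
Difference = 8.5236 − 10.2727 = -1.7491.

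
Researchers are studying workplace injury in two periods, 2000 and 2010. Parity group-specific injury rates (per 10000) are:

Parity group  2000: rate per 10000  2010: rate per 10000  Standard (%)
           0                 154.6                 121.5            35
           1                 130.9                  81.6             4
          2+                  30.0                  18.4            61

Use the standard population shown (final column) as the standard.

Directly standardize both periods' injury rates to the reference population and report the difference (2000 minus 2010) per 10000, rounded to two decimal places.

20.63

Standard weights: 0.35, 0.04, 0.61.
2000: 0.3500×154.6 + 0.0400×130.9 + 0.6100×30.0 = 77.6460 per 10000.
2010: 0.3500×121.5 + 0.0400×81.6 + 0.6100×18.4 = 57.0130 per 10000.
Difference = 77.6460 − 57.0130 = 20.6330.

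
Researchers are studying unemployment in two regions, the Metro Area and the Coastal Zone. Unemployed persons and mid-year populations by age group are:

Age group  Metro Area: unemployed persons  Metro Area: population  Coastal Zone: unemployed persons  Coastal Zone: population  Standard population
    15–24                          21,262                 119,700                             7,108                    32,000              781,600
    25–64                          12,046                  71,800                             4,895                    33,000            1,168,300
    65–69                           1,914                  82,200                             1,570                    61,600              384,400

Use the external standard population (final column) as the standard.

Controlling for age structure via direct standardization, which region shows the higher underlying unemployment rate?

Age-specific rates per 1,000 for the Metro Area: 177.627, 167.772, 23.285.
For the Coastal Zone: 222.125, 148.333, 25.487.
Standard total = 2,334,300; weights = 0.3348, 0.5005, 0.1647.
The Metro Area: 0.3348×177.627 + 0.5005×167.772 + 0.1647×23.285 = 147.2783 per 1,000.
The Coastal Zone: 0.3348×222.125 + 0.5005×148.333 + 0.1647×25.487 = 152.8115 per 1,000.
The crude rates (128.69 vs 107.21) would put the Metro Area higher, but that reflects its age composition; once standardized to a common age structure, the Coastal Zone has the higher underlying rate.

Coastal Zone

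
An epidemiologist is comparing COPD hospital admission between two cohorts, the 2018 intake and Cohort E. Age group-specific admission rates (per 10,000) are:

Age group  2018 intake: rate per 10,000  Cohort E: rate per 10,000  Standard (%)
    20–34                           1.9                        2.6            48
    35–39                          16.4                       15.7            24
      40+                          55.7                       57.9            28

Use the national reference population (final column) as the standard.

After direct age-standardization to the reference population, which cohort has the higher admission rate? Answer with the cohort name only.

Standard weights: 0.48, 0.24, 0.28.
The 2018 intake: 0.4800×1.9 + 0.2400×16.4 + 0.2800×55.7 = 20.4440 per 10,000.
Cohort E: 0.4800×2.6 + 0.2400×15.7 + 0.2800×57.9 = 21.2280 per 10,000.

Cohort E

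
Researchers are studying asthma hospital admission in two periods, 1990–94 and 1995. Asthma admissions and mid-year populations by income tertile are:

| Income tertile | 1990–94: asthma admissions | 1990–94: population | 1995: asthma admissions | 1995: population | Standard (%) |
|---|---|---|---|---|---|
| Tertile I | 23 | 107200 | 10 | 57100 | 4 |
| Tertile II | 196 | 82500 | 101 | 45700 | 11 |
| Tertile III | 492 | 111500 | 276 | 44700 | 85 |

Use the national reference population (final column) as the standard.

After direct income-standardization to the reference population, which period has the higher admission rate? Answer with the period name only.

Income-specific rates per 10000 for 1990–94: 2.15, 23.76, 44.13.
For 1995: 1.75, 22.10, 61.74.
Standard weights: 0.04, 0.11, 0.85.
1990–94: 0.0400×2.15 + 0.1100×23.76 + 0.8500×44.13 = 40.2059 per 10000.
1995: 0.0400×1.75 + 0.1100×22.10 + 0.8500×61.74 = 54.9843 per 10000.

1995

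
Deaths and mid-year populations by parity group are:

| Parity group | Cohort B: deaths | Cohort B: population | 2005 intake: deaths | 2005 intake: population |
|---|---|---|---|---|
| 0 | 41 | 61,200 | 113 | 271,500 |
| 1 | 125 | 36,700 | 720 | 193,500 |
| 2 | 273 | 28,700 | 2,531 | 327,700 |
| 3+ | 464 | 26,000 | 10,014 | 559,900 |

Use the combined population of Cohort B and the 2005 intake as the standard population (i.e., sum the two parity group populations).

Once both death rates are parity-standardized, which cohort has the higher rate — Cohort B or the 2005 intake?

Cohort B

Parity-specific rates per 1,000 for Cohort B: 0.670, 3.406, 9.512, 17.846.
For the 2005 intake: 0.416, 3.721, 7.724, 17.885.
Combined standard total = 1,505,200; weights = 0.2210, 0.1529, 0.2368, 0.3893.
Cohort B: 0.2210×0.670 + 0.1529×3.406 + 0.2368×9.512 + 0.3893×17.846 = 9.8679 per 1,000.
The 2005 intake: 0.2210×0.416 + 0.1529×3.721 + 0.2368×7.724 + 0.3893×17.885 = 9.4517 per 1,000.
The crude rates (5.92 vs 9.89) would put the 2005 intake higher, but that reflects its parity composition; once standardized to a common parity structure, Cohort B has the higher underlying rate.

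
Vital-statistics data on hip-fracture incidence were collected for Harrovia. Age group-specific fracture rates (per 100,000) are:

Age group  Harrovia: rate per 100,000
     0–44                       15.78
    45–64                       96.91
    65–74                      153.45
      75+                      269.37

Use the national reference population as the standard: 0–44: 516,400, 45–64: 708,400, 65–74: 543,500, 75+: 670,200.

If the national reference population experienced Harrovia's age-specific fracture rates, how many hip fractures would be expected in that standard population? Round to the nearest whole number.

3407

Expected hip fractures = Σ (standard pop × age-specific rate ÷ 100,000)
= 516,400×15.78/100,000 + 708,400×96.91/100,000 + 543,500×153.45/100,000 + 670,200×269.37/100,000
= 81.49 + 686.51 + 834.00 + 1805.32 = 3407.32.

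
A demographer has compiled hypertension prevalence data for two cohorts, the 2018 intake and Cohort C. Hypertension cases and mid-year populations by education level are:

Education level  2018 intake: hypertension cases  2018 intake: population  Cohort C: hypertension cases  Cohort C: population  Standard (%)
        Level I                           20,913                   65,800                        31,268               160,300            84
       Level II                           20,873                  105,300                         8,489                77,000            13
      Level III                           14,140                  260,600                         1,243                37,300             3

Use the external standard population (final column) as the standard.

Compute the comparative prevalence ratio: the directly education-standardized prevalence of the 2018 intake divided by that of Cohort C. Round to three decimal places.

Education-specific rates per 1,000 for the 2018 intake: 317.827, 198.224, 54.259.
For Cohort C: 195.059, 110.247, 33.324.
Standard weights: 0.84, 0.13, 0.03.
The 2018 intake: 0.8400×317.827 + 0.1300×198.224 + 0.0300×54.259 = 294.3714 per 1,000.
Cohort C: 0.8400×195.059 + 0.1300×110.247 + 0.0300×33.324 = 179.1816 per 1,000.
Ratio = 294.3714 ÷ 179.1816 = 1.64287.

1.643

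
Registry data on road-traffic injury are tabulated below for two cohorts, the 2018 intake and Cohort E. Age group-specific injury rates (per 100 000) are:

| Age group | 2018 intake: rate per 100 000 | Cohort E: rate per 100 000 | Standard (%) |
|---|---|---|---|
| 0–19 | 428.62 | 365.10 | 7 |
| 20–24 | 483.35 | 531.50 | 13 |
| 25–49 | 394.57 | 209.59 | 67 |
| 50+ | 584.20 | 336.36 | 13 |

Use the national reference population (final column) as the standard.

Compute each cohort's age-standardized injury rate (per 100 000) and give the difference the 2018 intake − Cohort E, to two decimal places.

154.34

Standard weights: 0.07, 0.13, 0.67, 0.13.
The 2018 intake: 0.0700×428.62 + 0.1300×483.35 + 0.6700×394.57 + 0.1300×584.20 = 433.1468 per 100 000.
Cohort E: 0.0700×365.10 + 0.1300×531.50 + 0.6700×209.59 + 0.1300×336.36 = 278.8041 per 100 000.
Difference = 433.1468 − 278.8041 = 154.3427.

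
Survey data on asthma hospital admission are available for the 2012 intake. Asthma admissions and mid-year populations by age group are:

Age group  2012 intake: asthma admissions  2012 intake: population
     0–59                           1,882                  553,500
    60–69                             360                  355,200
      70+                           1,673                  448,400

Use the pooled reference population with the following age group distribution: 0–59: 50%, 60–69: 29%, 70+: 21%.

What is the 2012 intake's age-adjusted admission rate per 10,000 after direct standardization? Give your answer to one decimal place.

27.8

Age-specific rates per 10,000 for the 2012 intake: 34.00, 10.14, 37.31.
Standard weights: 0.50, 0.29, 0.21.
Standardized rate: 0.5000×34.00 + 0.2900×10.14 + 0.2100×37.31 = 27.7753 per 10,000.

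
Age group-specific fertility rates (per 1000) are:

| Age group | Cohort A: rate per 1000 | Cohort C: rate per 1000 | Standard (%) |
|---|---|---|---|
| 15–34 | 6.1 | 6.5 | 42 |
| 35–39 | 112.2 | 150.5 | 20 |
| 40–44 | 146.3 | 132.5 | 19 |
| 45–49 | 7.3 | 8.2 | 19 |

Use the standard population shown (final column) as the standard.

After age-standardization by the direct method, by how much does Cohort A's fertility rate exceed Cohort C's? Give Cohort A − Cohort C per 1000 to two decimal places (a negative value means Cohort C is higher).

Standard weights: 0.42, 0.20, 0.19, 0.19.
Cohort A: 0.4200×6.1 + 0.2000×112.2 + 0.1900×146.3 + 0.1900×7.3 = 54.1860 per 1000.
Cohort C: 0.4200×6.5 + 0.2000×150.5 + 0.1900×132.5 + 0.1900×8.2 = 59.5630 per 1000.
Difference = 54.1860 − 59.5630 = -5.3770.

-5.38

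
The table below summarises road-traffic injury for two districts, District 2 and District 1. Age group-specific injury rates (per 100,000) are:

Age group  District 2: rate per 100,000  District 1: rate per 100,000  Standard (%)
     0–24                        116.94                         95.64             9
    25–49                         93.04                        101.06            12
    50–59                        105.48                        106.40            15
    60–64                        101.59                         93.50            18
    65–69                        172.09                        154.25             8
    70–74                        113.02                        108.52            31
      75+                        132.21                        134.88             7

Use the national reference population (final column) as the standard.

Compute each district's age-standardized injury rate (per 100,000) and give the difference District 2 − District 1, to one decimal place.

Standard weights: 0.09, 0.12, 0.15, 0.18, 0.08, 0.31, 0.07.
District 2: 0.0900×116.94 + 0.1200×93.04 + 0.1500×105.48 + 0.1800×101.59 + 0.0800×172.09 + 0.3100×113.02 + 0.0700×132.21 = 113.8557 per 100,000.
District 1: 0.0900×95.64 + 0.1200×101.06 + 0.1500×106.40 + 0.1800×93.50 + 0.0800×154.25 + 0.3100×108.52 + 0.0700×134.88 = 108.9476 per 100,000.
Difference = 113.8557 − 108.9476 = 4.9081.

4.9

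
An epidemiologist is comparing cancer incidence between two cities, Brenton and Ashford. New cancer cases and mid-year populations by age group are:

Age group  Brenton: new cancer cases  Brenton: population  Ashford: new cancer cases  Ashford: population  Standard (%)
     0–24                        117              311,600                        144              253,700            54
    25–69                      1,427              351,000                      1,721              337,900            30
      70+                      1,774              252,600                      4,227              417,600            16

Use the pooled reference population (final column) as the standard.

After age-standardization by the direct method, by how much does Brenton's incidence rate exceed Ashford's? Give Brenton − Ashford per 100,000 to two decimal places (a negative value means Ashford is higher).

-90.79

Age-specific rates per 100,000 for Brenton: 37.55, 406.55, 702.30.
For Ashford: 56.76, 509.32, 1012.21.
Standard weights: 0.54, 0.30, 0.16.
Brenton: 0.5400×37.55 + 0.3000×406.55 + 0.1600×702.30 = 254.6092 per 100,000.
Ashford: 0.5400×56.76 + 0.3000×509.32 + 0.1600×1012.21 = 345.4011 per 100,000.
Difference = 254.6092 − 345.4011 = -90.7919.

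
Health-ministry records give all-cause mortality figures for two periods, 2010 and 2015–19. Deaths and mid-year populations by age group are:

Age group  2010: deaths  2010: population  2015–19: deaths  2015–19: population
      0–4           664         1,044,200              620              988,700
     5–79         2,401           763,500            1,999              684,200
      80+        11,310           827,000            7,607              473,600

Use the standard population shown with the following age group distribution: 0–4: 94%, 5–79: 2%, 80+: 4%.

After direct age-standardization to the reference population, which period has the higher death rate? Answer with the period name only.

Age-specific rates per 100,000 for 2010: 63.59, 314.47, 1367.59.
For 2015–19: 62.71, 292.17, 1606.21.
Standard weights: 0.94, 0.02, 0.04.
2010: 0.9400×63.59 + 0.0200×314.47 + 0.0400×1367.59 = 120.7672 per 100,000.
2015–19: 0.9400×62.71 + 0.0200×292.17 + 0.0400×1606.21 = 129.0377 per 100,000.
The crude rates (545.60 vs 476.40) would put 2010 higher, but that reflects its age composition; once standardized to a common age structure, 2015–19 has the higher underlying rate.

2015–19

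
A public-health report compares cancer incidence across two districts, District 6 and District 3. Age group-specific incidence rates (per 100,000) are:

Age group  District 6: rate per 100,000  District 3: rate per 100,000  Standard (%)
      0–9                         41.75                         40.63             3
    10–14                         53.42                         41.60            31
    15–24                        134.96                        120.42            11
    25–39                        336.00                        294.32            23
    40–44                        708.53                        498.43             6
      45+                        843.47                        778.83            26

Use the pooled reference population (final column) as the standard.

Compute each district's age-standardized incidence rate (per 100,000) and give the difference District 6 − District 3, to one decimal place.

44.3

Standard weights: 0.03, 0.31, 0.11, 0.23, 0.06, 0.26.
District 6: 0.0300×41.75 + 0.3100×53.42 + 0.1100×134.96 + 0.2300×336.00 + 0.0600×708.53 + 0.2600×843.47 = 371.7523 per 100,000.
District 3: 0.0300×40.63 + 0.3100×41.60 + 0.1100×120.42 + 0.2300×294.32 + 0.0600×498.43 + 0.2600×778.83 = 327.4563 per 100,000.
Difference = 371.7523 − 327.4563 = 44.2960.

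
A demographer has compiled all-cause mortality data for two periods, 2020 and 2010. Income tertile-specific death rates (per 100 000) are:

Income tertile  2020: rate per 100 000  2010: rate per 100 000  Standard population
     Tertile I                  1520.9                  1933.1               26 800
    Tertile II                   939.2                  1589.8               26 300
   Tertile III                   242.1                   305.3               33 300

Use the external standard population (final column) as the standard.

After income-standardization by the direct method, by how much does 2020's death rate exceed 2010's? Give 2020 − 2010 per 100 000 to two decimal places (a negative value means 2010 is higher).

-350.26

Standard total = 86 400; weights = 0.3102, 0.3044, 0.3854.
2020: 0.3102×1520.9 + 0.3044×939.2 + 0.3854×242.1 = 850.9608 per 100 000.
2010: 0.3102×1933.1 + 0.3044×1589.8 + 0.3854×305.3 = 1201.2189 per 100 000.
Difference = 850.9608 − 1201.2189 = -350.2581.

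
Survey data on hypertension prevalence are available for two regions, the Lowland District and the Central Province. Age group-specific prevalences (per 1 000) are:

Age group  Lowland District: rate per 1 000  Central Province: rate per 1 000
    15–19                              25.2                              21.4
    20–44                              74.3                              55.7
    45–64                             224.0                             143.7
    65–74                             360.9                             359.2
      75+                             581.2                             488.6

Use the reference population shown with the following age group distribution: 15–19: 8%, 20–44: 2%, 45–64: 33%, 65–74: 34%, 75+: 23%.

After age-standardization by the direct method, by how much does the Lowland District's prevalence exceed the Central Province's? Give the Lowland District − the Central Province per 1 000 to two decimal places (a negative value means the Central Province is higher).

Standard weights: 0.08, 0.02, 0.33, 0.34, 0.23.
The Lowland District: 0.0800×25.2 + 0.0200×74.3 + 0.3300×224.0 + 0.3400×360.9 + 0.2300×581.2 = 333.8040 per 1 000.
The Central Province: 0.0800×21.4 + 0.0200×55.7 + 0.3300×143.7 + 0.3400×359.2 + 0.2300×488.6 = 284.7530 per 1 000.
Difference = 333.8040 − 284.7530 = 49.0510.

49.05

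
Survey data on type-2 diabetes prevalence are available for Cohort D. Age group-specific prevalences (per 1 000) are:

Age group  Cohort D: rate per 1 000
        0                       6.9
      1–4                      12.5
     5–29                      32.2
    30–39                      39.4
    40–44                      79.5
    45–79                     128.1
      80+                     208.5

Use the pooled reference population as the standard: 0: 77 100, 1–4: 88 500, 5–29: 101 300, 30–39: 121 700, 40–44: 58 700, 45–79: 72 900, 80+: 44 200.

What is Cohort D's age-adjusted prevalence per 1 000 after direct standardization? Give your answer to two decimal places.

Standard total = 564 400; weights = 0.1366, 0.1568, 0.1795, 0.2156, 0.1040, 0.1292, 0.0783.
Standardized rate: 0.1366×6.9 + 0.1568×12.5 + 0.1795×32.2 + 0.2156×39.4 + 0.1040×79.5 + 0.1292×128.1 + 0.0783×208.5 = 58.3202 per 1 000.

58.32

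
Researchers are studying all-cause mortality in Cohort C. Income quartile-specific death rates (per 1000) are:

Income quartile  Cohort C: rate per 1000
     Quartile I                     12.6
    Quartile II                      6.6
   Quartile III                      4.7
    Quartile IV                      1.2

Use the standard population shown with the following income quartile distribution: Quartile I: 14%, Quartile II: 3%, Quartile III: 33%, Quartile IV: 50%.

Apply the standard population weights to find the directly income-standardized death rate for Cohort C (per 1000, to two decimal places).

4.11

Standard weights: 0.14, 0.03, 0.33, 0.50.
Standardized rate: 0.1400×12.6 + 0.0300×6.6 + 0.3300×4.7 + 0.5000×1.2 = 4.1130 per 1000.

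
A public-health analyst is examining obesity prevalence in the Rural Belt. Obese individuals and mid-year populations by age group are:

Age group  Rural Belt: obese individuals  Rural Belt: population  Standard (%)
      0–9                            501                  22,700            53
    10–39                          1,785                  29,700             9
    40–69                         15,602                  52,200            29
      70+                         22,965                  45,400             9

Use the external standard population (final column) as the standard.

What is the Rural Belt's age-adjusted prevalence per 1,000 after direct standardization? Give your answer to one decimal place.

Age-specific rates per 1,000 for the Rural Belt: 22.070, 60.101, 298.889, 505.837.
Standard weights: 0.53, 0.09, 0.29, 0.09.
Standardized rate: 0.5300×22.070 + 0.0900×60.101 + 0.2900×298.889 + 0.0900×505.837 = 149.3096 per 1,000.

149.3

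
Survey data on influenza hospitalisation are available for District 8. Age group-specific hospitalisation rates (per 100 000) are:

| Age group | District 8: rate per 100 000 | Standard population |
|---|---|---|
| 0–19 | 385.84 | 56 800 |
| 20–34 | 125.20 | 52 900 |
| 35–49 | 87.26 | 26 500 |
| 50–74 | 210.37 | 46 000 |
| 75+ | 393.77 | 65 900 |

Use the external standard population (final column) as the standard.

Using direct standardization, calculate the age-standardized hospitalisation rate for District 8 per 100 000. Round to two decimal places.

267.95

Standard total = 248 100; weights = 0.2289, 0.2132, 0.1068, 0.1854, 0.2656.
Standardized rate: 0.2289×385.84 + 0.2132×125.20 + 0.1068×87.26 + 0.1854×210.37 + 0.2656×393.77 = 267.9470 per 100 000.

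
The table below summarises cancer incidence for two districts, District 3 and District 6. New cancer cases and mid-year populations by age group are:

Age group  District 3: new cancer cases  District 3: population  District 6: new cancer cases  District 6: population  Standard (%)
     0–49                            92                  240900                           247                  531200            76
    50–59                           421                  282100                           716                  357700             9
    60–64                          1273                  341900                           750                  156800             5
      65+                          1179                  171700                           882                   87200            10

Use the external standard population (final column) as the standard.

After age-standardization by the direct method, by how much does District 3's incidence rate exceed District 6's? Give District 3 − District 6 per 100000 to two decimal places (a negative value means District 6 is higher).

Age-specific rates per 100000 for District 3: 38.19, 149.24, 372.33, 686.66.
For District 6: 46.50, 200.17, 478.32, 1011.47.
Standard weights: 0.76, 0.09, 0.05, 0.10.
District 3: 0.7600×38.19 + 0.0900×149.24 + 0.0500×372.33 + 0.1000×686.66 = 129.7387 per 100000.
District 6: 0.7600×46.50 + 0.0900×200.17 + 0.0500×478.32 + 0.1000×1011.47 = 178.4166 per 100000.
Difference = 129.7387 − 178.4166 = -48.6778.

-48.68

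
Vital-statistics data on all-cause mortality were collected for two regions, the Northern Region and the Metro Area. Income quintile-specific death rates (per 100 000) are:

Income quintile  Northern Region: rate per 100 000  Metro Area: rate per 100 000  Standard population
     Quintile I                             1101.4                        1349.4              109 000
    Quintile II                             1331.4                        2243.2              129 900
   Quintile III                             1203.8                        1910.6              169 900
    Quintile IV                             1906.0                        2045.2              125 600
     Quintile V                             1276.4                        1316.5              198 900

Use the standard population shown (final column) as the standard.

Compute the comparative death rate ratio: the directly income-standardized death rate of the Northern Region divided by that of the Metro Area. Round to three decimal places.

Standard total = 733 300; weights = 0.1486, 0.1771, 0.2317, 0.1713, 0.2712.
The Northern Region: 0.1486×1101.4 + 0.1771×1331.4 + 0.2317×1203.8 + 0.1713×1906.0 + 0.2712×1276.4 = 1351.1477 per 100 000.
The Metro Area: 0.1486×1349.4 + 0.1771×2243.2 + 0.2317×1910.6 + 0.1713×2045.2 + 0.2712×1316.5 = 1748.0106 per 100 000.
Ratio = 1351.1477 ÷ 1748.0106 = 0.77296.

0.773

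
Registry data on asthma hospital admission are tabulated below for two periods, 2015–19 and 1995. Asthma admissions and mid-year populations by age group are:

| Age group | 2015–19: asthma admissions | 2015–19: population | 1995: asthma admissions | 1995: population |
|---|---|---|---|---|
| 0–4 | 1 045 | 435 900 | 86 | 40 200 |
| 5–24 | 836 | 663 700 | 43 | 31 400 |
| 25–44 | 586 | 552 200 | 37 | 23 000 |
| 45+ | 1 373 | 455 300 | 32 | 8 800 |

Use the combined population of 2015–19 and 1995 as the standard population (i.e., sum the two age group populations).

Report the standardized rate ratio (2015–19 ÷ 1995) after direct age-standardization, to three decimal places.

Age-specific rates per 10 000 for 2015–19: 23.97, 12.60, 10.61, 30.16.
For 1995: 21.39, 13.69, 16.09, 36.36.
Combined standard total = 2 210 500; weights = 0.2154, 0.3145, 0.2602, 0.2100.
2015–19: 0.2154×23.97 + 0.3145×12.60 + 0.2602×10.61 + 0.2100×30.16 = 18.2170 per 10 000.
1995: 0.2154×21.39 + 0.3145×13.69 + 0.2602×16.09 + 0.2100×36.36 = 20.7345 per 10 000.
Ratio = 18.2170 ÷ 20.7345 = 0.87858.

0.879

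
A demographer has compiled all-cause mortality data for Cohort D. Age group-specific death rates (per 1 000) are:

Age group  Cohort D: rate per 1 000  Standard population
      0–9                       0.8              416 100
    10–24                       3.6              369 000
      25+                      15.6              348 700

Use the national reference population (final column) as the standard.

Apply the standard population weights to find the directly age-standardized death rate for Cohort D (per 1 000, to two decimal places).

Standard total = 1 133 800; weights = 0.3670, 0.3255, 0.3075.
Standardized rate: 0.3670×0.8 + 0.3255×3.6 + 0.3075×15.6 = 6.2630 per 1 000.

6.26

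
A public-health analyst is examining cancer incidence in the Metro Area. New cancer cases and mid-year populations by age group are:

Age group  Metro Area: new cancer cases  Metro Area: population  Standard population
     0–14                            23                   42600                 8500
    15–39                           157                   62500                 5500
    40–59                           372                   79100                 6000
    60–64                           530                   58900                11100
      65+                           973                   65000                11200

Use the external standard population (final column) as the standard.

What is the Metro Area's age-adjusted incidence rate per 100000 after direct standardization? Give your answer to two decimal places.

Age-specific rates per 100000 for the Metro Area: 53.99, 251.20, 470.29, 899.83, 1496.92.
Standard total = 42300; weights = 0.2009, 0.1300, 0.1418, 0.2624, 0.2648.
Standardized rate: 0.2009×53.99 + 0.1300×251.20 + 0.1418×470.29 + 0.2624×899.83 + 0.2648×1496.92 = 742.6931 per 100000.

742.69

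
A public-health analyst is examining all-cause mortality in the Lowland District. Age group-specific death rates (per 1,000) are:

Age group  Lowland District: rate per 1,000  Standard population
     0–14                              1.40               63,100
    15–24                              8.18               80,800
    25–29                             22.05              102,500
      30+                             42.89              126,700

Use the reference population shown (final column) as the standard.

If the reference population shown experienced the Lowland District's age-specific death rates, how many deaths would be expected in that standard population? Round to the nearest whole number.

8444

Expected deaths = Σ (standard pop × age-specific rate ÷ 1,000)
= 63,100×1.40/1,000 + 80,800×8.18/1,000 + 102,500×22.05/1,000 + 126,700×42.89/1,000
= 88.34 + 660.94 + 2260.12 + 5434.16 = 8443.57.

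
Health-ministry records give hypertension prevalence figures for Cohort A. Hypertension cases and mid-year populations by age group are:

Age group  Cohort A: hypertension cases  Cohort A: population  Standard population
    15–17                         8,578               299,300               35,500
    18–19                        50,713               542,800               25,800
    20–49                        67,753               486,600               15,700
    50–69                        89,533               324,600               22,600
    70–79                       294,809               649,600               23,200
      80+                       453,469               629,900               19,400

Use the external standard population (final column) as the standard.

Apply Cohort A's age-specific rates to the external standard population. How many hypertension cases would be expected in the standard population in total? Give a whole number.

Age-specific rates per 1,000 for Cohort A: 28.660, 93.429, 139.238, 275.826, 453.832, 719.906.
Expected hypertension cases = Σ (standard pop × age-specific rate ÷ 1,000)
= 35,500×28.660/1,000 + 25,800×93.429/1,000 + 15,700×139.238/1,000 + 22,600×275.826/1,000 + 23,200×453.832/1,000 + 19,400×719.906/1,000
= 1017.44 + 2410.46 + 2186.03 + 6233.66 + 10528.89 + 13966.18 = 36342.66.

36343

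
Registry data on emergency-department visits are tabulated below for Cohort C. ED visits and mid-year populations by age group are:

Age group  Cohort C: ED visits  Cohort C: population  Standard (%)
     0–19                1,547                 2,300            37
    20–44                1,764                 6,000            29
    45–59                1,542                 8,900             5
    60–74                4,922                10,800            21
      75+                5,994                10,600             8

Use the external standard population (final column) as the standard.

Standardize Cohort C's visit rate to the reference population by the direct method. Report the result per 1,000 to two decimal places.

Age-specific rates per 1,000 for Cohort C: 672.609, 294.000, 173.258, 455.741, 565.472.
Standard weights: 0.37, 0.29, 0.05, 0.21, 0.08.
Standardized rate: 0.3700×672.609 + 0.2900×294.000 + 0.0500×173.258 + 0.2100×455.741 + 0.0800×565.472 = 483.7314 per 1,000.

483.73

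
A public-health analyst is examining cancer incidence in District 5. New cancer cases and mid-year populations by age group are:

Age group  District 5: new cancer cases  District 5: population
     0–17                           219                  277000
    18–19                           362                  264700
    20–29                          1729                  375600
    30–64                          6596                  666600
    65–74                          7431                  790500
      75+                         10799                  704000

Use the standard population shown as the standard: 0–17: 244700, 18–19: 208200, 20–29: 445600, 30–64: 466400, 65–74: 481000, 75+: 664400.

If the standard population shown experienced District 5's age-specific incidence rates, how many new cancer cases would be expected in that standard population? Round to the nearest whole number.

21858

Age-specific rates per 100000 for District 5: 79.06, 136.76, 460.33, 989.50, 940.04, 1533.95.
Expected new cancer cases = Σ (standard pop × age-specific rate ÷ 100000)
= 244700×79.06/100000 + 208200×136.76/100000 + 445600×460.33/100000 + 466400×989.50/100000 + 481000×940.04/100000 + 664400×1533.95/100000
= 193.46 + 284.73 + 2051.23 + 4615.02 + 4521.58 + 10191.56 = 21857.59.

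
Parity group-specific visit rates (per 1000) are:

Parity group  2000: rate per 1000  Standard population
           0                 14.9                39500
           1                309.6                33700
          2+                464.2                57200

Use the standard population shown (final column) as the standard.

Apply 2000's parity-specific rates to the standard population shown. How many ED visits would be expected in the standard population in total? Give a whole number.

Expected ED visits = Σ (standard pop × parity-specific rate ÷ 1000)
= 39500×14.9/1000 + 33700×309.6/1000 + 57200×464.2/1000
= 588.55 + 10433.52 + 26552.24 = 37574.31.

37574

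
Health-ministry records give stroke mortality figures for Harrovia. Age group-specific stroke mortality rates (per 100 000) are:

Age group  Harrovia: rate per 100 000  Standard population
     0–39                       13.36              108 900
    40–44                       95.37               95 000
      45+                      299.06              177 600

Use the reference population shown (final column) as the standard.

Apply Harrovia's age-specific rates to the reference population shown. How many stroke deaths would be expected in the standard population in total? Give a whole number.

636

Expected stroke deaths = Σ (standard pop × age-specific rate ÷ 100 000)
= 108 900×13.36/100 000 + 95 000×95.37/100 000 + 177 600×299.06/100 000
= 14.55 + 90.60 + 531.13 = 636.28.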